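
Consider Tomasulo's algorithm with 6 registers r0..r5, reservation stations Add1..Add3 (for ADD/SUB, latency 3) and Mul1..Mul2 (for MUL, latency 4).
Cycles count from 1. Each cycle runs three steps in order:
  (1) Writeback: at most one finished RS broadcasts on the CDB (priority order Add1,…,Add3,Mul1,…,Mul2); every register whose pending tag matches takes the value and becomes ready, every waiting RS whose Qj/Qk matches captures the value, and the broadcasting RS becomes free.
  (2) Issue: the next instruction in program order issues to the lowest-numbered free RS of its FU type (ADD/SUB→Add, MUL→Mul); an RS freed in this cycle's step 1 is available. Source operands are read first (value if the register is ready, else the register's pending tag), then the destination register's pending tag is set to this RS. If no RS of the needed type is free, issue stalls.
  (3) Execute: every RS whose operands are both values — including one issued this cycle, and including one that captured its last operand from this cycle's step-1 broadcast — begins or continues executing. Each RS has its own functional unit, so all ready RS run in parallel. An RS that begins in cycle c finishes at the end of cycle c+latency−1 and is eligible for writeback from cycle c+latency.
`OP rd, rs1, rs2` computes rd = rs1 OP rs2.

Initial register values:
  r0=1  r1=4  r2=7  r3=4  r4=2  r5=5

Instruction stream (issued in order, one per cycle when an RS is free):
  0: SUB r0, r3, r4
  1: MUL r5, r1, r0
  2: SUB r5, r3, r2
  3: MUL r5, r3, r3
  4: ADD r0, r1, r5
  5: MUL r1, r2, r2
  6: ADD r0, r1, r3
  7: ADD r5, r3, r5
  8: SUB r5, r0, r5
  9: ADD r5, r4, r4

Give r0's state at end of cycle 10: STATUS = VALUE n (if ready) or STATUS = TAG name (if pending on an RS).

STATUS = TAG Add2

c1: issue SUB r0<-Add1 | r0:Add1,r1:4,r2:7,r3:4,r4:2,r5:5
c2: issue MUL r5<-Mul1 | r0:Add1,r1:4,r2:7,r3:4,r4:2,r5:Mul1
c3: issue SUB r5<-Add2 | r0:Add1,r1:4,r2:7,r3:4,r4:2,r5:Add2
c4: CDB Add1=2; issue MUL r5<-Mul2 | r0:2,r1:4,r2:7,r3:4,r4:2,r5:Mul2
c5: issue ADD r0<-Add1 | r0:Add1,r1:4,r2:7,r3:4,r4:2,r5:Mul2
c6: CDB Add2=-3; stall | r0:Add1,r1:4,r2:7,r3:4,r4:2,r5:Mul2
c7: stall | r0:Add1,r1:4,r2:7,r3:4,r4:2,r5:Mul2
c8: CDB Mul1=8; issue MUL r1<-Mul1 | r0:Add1,r1:Mul1,r2:7,r3:4,r4:2,r5:Mul2
c9: CDB Mul2=16; issue ADD r0<-Add2 | r0:Add2,r1:Mul1,r2:7,r3:4,r4:2,r5:16
c10: issue ADD r5<-Add3 | r0:Add2,r1:Mul1,r2:7,r3:4,r4:2,r5:Add3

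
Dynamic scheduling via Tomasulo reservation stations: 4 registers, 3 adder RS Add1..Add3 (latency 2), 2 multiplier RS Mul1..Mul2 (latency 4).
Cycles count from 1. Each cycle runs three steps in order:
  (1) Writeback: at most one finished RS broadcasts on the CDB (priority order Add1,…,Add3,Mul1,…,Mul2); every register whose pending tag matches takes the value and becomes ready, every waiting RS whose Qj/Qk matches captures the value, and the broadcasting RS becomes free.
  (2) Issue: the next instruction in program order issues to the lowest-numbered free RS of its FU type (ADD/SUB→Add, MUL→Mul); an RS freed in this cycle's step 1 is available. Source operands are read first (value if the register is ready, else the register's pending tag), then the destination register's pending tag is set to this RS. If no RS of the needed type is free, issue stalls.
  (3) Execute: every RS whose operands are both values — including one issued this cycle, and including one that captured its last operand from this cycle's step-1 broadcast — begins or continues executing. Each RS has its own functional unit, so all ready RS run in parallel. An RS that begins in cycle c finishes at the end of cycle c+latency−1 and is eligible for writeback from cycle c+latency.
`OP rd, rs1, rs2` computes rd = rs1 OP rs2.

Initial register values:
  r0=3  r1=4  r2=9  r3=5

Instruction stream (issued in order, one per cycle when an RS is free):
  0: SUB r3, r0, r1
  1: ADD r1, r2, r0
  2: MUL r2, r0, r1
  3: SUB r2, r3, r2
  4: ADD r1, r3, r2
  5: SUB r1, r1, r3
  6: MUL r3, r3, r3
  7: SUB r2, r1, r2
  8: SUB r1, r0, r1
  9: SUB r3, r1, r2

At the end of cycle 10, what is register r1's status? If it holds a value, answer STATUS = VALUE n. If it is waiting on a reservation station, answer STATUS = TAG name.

STATUS = TAG Add3

  c1: issue SUB r3<-Add1  regs: r0:3,r1:4,r2:9,r3:Add1
  c2: issue ADD r1<-Add2  regs: r0:3,r1:Add2,r2:9,r3:Add1
  c3: CDB Add1=-1; issue MUL r2<-Mul1  regs: r0:3,r1:Add2,r2:Mul1,r3:-1
  c4: CDB Add2=12; issue SUB r2<-Add1  regs: r0:3,r1:12,r2:Add1,r3:-1
  c5: issue ADD r1<-Add2  regs: r0:3,r1:Add2,r2:Add1,r3:-1
  c6: issue SUB r1<-Add3  regs: r0:3,r1:Add3,r2:Add1,r3:-1
  c7: issue MUL r3<-Mul2  regs: r0:3,r1:Add3,r2:Add1,r3:Mul2
  c8: CDB Mul1=36; stall  regs: r0:3,r1:Add3,r2:Add1,r3:Mul2
  c9: stall  regs: r0:3,r1:Add3,r2:Add1,r3:Mul2
  c10: CDB Add1=-37; issue SUB r2<-Add1  regs: r0:3,r1:Add3,r2:Add1,r3:Mul2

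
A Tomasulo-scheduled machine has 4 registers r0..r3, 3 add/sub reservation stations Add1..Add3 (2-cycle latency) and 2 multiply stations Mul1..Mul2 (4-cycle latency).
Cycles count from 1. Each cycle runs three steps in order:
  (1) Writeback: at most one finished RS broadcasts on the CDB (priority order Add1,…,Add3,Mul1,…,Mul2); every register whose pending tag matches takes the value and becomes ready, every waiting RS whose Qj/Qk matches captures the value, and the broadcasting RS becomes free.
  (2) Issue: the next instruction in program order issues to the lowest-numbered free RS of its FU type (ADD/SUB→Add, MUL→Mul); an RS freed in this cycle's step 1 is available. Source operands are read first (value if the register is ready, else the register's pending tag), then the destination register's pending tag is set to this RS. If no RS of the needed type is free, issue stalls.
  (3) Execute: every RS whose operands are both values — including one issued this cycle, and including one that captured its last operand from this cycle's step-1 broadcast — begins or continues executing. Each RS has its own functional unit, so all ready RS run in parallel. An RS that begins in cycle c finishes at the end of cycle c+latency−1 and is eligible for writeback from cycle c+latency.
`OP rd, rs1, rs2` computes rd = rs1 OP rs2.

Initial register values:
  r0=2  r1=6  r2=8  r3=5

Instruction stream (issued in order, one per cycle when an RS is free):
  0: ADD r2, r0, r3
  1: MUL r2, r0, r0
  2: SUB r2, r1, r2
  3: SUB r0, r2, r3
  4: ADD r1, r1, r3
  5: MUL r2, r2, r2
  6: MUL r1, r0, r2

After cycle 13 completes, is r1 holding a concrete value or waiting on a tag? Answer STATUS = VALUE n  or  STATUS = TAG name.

STATUS = TAG Mul2

c1: issue ADD r2<-Add1 | r0:2,r1:6,r2:Add1,r3:5
c2: issue MUL r2<-Mul1 | r0:2,r1:6,r2:Mul1,r3:5
c3: CDB Add1=7; issue SUB r2<-Add1 | r0:2,r1:6,r2:Add1,r3:5
c4: issue SUB r0<-Add2 | r0:Add2,r1:6,r2:Add1,r3:5
c5: issue ADD r1<-Add3 | r0:Add2,r1:Add3,r2:Add1,r3:5
c6: CDB Mul1=4; issue MUL r2<-Mul1 | r0:Add2,r1:Add3,r2:Mul1,r3:5
c7: CDB Add3=11; issue MUL r1<-Mul2 | r0:Add2,r1:Mul2,r2:Mul1,r3:5
c8: CDB Add1=2 | r0:Add2,r1:Mul2,r2:Mul1,r3:5
c9: - | r0:Add2,r1:Mul2,r2:Mul1,r3:5
c10: CDB Add2=-3 | r0:-3,r1:Mul2,r2:Mul1,r3:5
c11: - | r0:-3,r1:Mul2,r2:Mul1,r3:5
c12: CDB Mul1=4 | r0:-3,r1:Mul2,r2:4,r3:5
c13: - | r0:-3,r1:Mul2,r2:4,r3:5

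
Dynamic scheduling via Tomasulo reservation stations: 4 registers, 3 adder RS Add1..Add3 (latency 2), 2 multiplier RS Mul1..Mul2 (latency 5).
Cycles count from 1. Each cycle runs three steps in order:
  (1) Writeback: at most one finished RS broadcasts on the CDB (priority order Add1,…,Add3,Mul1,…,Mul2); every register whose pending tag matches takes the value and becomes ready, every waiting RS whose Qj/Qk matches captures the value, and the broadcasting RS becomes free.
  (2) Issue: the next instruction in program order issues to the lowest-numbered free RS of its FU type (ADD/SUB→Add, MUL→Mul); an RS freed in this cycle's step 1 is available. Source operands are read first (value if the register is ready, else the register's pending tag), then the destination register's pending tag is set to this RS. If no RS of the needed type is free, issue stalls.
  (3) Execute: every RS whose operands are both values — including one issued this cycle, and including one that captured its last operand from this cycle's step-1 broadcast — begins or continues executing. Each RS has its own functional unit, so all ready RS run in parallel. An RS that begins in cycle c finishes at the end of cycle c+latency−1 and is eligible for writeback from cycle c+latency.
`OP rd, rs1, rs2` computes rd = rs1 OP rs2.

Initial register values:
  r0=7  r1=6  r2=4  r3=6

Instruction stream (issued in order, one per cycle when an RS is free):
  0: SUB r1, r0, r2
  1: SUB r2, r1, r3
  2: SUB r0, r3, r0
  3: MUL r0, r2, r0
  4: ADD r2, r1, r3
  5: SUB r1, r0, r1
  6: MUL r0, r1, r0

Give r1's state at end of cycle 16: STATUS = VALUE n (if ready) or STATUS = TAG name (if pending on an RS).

STATUS = VALUE 0

c1: issue SUB r1<-Add1 | r0:7,r1:Add1,r2:4,r3:6
c2: issue SUB r2<-Add2 | r0:7,r1:Add1,r2:Add2,r3:6
c3: CDB Add1=3; issue SUB r0<-Add1 | r0:Add1,r1:3,r2:Add2,r3:6
c4: issue MUL r0<-Mul1 | r0:Mul1,r1:3,r2:Add2,r3:6
c5: CDB Add1=-1; issue ADD r2<-Add1 | r0:Mul1,r1:3,r2:Add1,r3:6
c6: CDB Add2=-3; issue SUB r1<-Add2 | r0:Mul1,r1:Add2,r2:Add1,r3:6
c7: CDB Add1=9; issue MUL r0<-Mul2 | r0:Mul2,r1:Add2,r2:9,r3:6
c8: - | r0:Mul2,r1:Add2,r2:9,r3:6
c9: - | r0:Mul2,r1:Add2,r2:9,r3:6
c10: - | r0:Mul2,r1:Add2,r2:9,r3:6
c11: CDB Mul1=3 | r0:Mul2,r1:Add2,r2:9,r3:6
c12: - | r0:Mul2,r1:Add2,r2:9,r3:6
c13: CDB Add2=0 | r0:Mul2,r1:0,r2:9,r3:6
c14: - | r0:Mul2,r1:0,r2:9,r3:6
c15: - | r0:Mul2,r1:0,r2:9,r3:6
c16: - | r0:Mul2,r1:0,r2:9,r3:6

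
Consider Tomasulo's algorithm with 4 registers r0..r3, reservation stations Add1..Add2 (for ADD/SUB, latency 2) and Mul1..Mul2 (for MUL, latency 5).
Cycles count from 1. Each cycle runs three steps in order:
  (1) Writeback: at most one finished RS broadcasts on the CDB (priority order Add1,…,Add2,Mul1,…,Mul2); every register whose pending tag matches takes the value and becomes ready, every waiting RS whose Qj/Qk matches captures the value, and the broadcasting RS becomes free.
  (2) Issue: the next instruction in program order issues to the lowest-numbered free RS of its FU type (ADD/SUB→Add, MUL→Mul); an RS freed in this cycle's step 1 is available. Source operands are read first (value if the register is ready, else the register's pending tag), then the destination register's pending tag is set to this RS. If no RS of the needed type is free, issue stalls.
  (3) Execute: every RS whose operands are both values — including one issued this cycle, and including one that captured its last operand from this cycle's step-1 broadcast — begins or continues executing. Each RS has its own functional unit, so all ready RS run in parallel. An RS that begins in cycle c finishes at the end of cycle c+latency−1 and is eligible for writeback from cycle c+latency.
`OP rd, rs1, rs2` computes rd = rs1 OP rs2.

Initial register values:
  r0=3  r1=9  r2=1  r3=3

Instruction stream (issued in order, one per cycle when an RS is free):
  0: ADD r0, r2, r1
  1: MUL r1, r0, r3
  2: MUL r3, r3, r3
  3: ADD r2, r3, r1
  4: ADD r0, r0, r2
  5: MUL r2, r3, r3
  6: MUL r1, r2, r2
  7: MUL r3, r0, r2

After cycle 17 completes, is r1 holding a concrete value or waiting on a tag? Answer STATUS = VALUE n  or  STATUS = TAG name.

c1: issue ADD r0<-Add1 | r0:Add1,r1:9,r2:1,r3:3
c2: issue MUL r1<-Mul1 | r0:Add1,r1:Mul1,r2:1,r3:3
c3: CDB Add1=10; issue MUL r3<-Mul2 | r0:10,r1:Mul1,r2:1,r3:Mul2
c4: issue ADD r2<-Add1 | r0:10,r1:Mul1,r2:Add1,r3:Mul2
c5: issue ADD r0<-Add2 | r0:Add2,r1:Mul1,r2:Add1,r3:Mul2
c6: stall | r0:Add2,r1:Mul1,r2:Add1,r3:Mul2
c7: stall | r0:Add2,r1:Mul1,r2:Add1,r3:Mul2
c8: CDB Mul1=30; issue MUL r2<-Mul1 | r0:Add2,r1:30,r2:Mul1,r3:Mul2
c9: CDB Mul2=9; issue MUL r1<-Mul2 | r0:Add2,r1:Mul2,r2:Mul1,r3:9
c10: stall | r0:Add2,r1:Mul2,r2:Mul1,r3:9
c11: CDB Add1=39; stall | r0:Add2,r1:Mul2,r2:Mul1,r3:9
c12: stall | r0:Add2,r1:Mul2,r2:Mul1,r3:9
c13: CDB Add2=49; stall | r0:49,r1:Mul2,r2:Mul1,r3:9
c14: CDB Mul1=81; issue MUL r3<-Mul1 | r0:49,r1:Mul2,r2:81,r3:Mul1
c15: - | r0:49,r1:Mul2,r2:81,r3:Mul1
c16: - | r0:49,r1:Mul2,r2:81,r3:Mul1
c17: - | r0:49,r1:Mul2,r2:81,r3:Mul1

STATUS = TAG Mul2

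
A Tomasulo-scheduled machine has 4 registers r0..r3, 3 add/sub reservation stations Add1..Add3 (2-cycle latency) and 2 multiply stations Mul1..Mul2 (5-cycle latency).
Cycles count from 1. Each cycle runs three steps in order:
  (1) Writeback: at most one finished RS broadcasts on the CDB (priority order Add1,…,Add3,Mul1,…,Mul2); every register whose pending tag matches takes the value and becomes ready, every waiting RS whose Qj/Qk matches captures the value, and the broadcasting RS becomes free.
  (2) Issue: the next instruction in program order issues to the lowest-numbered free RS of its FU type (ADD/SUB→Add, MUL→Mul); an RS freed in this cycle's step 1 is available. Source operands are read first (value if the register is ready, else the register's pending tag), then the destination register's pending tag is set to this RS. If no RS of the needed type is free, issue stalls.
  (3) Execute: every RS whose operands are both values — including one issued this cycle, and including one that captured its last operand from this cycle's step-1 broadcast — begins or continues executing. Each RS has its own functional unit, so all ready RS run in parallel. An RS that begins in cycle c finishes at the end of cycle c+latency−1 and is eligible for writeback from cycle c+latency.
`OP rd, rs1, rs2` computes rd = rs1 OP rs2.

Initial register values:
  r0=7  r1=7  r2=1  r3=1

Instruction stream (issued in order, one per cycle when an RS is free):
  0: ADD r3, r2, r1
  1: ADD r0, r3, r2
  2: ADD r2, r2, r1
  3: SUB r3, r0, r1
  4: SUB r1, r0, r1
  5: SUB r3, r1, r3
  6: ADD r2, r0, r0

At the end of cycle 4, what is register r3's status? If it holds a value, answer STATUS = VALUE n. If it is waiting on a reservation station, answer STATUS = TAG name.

  c1: issue ADD r3<-Add1  regs: r0:7,r1:7,r2:1,r3:Add1
  c2: issue ADD r0<-Add2  regs: r0:Add2,r1:7,r2:1,r3:Add1
  c3: CDB Add1=8; issue ADD r2<-Add1  regs: r0:Add2,r1:7,r2:Add1,r3:8
  c4: issue SUB r3<-Add3  regs: r0:Add2,r1:7,r2:Add1,r3:Add3

STATUS = TAG Add3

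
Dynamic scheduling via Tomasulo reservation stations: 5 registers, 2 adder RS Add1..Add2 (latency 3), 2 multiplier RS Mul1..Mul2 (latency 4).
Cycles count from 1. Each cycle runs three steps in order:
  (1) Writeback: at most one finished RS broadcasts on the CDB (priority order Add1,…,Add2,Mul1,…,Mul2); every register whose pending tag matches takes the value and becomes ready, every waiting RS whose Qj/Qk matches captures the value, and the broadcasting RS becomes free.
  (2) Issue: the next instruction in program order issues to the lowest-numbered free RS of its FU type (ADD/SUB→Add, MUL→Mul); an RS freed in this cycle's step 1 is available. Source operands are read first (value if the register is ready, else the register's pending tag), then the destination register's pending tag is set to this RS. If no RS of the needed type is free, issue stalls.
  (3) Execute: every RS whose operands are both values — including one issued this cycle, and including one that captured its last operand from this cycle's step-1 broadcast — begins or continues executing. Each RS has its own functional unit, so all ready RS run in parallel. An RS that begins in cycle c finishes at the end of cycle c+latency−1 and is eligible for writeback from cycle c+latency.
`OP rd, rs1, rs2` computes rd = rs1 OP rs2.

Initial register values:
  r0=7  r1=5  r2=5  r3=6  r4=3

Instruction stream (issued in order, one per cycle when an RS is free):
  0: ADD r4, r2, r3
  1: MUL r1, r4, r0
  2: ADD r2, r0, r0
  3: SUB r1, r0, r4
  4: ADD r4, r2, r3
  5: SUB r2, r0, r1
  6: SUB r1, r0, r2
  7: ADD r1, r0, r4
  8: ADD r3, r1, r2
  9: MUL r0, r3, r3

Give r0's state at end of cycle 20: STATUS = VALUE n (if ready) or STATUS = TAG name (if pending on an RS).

STATUS = VALUE 1444

cycle 1: issue ADD r4<-Add1 // r0:7,r1:5,r2:5,r3:6,r4:Add1
cycle 2: issue MUL r1<-Mul1 // r0:7,r1:Mul1,r2:5,r3:6,r4:Add1
cycle 3: issue ADD r2<-Add2 // r0:7,r1:Mul1,r2:Add2,r3:6,r4:Add1
cycle 4: CDB Add1=11; issue SUB r1<-Add1 // r0:7,r1:Add1,r2:Add2,r3:6,r4:11
cycle 5: stall // r0:7,r1:Add1,r2:Add2,r3:6,r4:11
cycle 6: CDB Add2=14; issue ADD r4<-Add2 // r0:7,r1:Add1,r2:14,r3:6,r4:Add2
cycle 7: CDB Add1=-4; issue SUB r2<-Add1 // r0:7,r1:-4,r2:Add1,r3:6,r4:Add2
cycle 8: CDB Mul1=77; stall // r0:7,r1:-4,r2:Add1,r3:6,r4:Add2
cycle 9: CDB Add2=20; issue SUB r1<-Add2 // r0:7,r1:Add2,r2:Add1,r3:6,r4:20
cycle 10: CDB Add1=11; issue ADD r1<-Add1 // r0:7,r1:Add1,r2:11,r3:6,r4:20
cycle 11: stall // r0:7,r1:Add1,r2:11,r3:6,r4:20
cycle 12: stall // r0:7,r1:Add1,r2:11,r3:6,r4:20
cycle 13: CDB Add1=27; issue ADD r3<-Add1 // r0:7,r1:27,r2:11,r3:Add1,r4:20
cycle 14: CDB Add2=-4; issue MUL r0<-Mul1 // r0:Mul1,r1:27,r2:11,r3:Add1,r4:20
cycle 15: - // r0:Mul1,r1:27,r2:11,r3:Add1,r4:20
cycle 16: CDB Add1=38 // r0:Mul1,r1:27,r2:11,r3:38,r4:20
cycle 17: - // r0:Mul1,r1:27,r2:11,r3:38,r4:20
cycle 18: - // r0:Mul1,r1:27,r2:11,r3:38,r4:20
cycle 19: - // r0:Mul1,r1:27,r2:11,r3:38,r4:20
cycle 20: CDB Mul1=1444 // r0:1444,r1:27,r2:11,r3:38,r4:20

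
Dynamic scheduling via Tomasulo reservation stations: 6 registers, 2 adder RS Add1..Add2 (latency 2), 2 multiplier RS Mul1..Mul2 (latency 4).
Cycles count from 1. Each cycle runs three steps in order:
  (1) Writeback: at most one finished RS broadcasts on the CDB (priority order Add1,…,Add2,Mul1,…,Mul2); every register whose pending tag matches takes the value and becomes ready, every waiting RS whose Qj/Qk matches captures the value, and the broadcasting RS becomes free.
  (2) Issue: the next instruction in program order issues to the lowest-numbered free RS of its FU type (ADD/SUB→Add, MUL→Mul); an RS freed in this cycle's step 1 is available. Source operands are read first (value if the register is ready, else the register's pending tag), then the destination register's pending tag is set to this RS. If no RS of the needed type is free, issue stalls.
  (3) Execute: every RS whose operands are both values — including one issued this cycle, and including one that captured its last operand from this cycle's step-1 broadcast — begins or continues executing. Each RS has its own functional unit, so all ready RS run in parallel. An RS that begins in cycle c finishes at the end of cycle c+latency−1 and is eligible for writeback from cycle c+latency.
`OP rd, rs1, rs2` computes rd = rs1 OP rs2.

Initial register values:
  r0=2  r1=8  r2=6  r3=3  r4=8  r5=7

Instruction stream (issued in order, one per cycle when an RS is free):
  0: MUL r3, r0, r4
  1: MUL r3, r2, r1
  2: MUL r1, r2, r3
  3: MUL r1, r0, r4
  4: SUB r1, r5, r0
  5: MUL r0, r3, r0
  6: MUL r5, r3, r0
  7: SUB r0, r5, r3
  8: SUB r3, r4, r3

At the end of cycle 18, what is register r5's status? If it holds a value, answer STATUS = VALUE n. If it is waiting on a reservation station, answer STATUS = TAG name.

STATUS = VALUE 4608

  c1: issue MUL r3<-Mul1  regs: r0:2,r1:8,r2:6,r3:Mul1,r4:8,r5:7
  c2: issue MUL r3<-Mul2  regs: r0:2,r1:8,r2:6,r3:Mul2,r4:8,r5:7
  c3: stall  regs: r0:2,r1:8,r2:6,r3:Mul2,r4:8,r5:7
  c4: stall  regs: r0:2,r1:8,r2:6,r3:Mul2,r4:8,r5:7
  c5: CDB Mul1=16; issue MUL r1<-Mul1  regs: r0:2,r1:Mul1,r2:6,r3:Mul2,r4:8,r5:7
  c6: CDB Mul2=48; issue MUL r1<-Mul2  regs: r0:2,r1:Mul2,r2:6,r3:48,r4:8,r5:7
  c7: issue SUB r1<-Add1  regs: r0:2,r1:Add1,r2:6,r3:48,r4:8,r5:7
  c8: stall  regs: r0:2,r1:Add1,r2:6,r3:48,r4:8,r5:7
  c9: CDB Add1=5; stall  regs: r0:2,r1:5,r2:6,r3:48,r4:8,r5:7
  c10: CDB Mul1=288; issue MUL r0<-Mul1  regs: r0:Mul1,r1:5,r2:6,r3:48,r4:8,r5:7
  c11: CDB Mul2=16; issue MUL r5<-Mul2  regs: r0:Mul1,r1:5,r2:6,r3:48,r4:8,r5:Mul2
  c12: issue SUB r0<-Add1  regs: r0:Add1,r1:5,r2:6,r3:48,r4:8,r5:Mul2
  c13: issue SUB r3<-Add2  regs: r0:Add1,r1:5,r2:6,r3:Add2,r4:8,r5:Mul2
  c14: CDB Mul1=96  regs: r0:Add1,r1:5,r2:6,r3:Add2,r4:8,r5:Mul2
  c15: CDB Add2=-40  regs: r0:Add1,r1:5,r2:6,r3:-40,r4:8,r5:Mul2
  c16: -  regs: r0:Add1,r1:5,r2:6,r3:-40,r4:8,r5:Mul2
  c17: -  regs: r0:Add1,r1:5,r2:6,r3:-40,r4:8,r5:Mul2
  c18: CDB Mul2=4608  regs: r0:Add1,r1:5,r2:6,r3:-40,r4:8,r5:4608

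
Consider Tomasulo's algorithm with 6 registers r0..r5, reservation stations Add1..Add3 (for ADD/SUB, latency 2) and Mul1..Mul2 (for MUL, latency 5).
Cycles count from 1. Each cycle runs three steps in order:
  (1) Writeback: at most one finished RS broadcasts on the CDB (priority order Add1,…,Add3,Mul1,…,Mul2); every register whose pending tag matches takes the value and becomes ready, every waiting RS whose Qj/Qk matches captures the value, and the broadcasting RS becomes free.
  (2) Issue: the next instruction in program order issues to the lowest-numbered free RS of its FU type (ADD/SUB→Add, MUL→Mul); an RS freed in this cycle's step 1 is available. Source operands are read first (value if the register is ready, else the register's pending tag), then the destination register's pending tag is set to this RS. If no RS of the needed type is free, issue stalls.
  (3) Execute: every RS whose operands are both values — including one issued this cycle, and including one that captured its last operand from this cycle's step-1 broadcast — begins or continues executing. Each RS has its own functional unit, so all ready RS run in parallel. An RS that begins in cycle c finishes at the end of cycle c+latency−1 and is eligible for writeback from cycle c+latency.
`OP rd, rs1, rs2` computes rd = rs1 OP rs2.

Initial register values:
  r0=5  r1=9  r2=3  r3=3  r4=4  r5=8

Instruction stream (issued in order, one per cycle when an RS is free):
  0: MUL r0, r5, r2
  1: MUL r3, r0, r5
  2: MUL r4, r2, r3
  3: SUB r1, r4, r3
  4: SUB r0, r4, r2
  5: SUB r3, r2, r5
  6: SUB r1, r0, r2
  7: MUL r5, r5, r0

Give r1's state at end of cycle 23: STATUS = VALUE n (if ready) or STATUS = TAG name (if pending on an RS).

STATUS = VALUE 570

cycle 1: issue MUL r0<-Mul1 // r0:Mul1,r1:9,r2:3,r3:3,r4:4,r5:8
cycle 2: issue MUL r3<-Mul2 // r0:Mul1,r1:9,r2:3,r3:Mul2,r4:4,r5:8
cycle 3: stall // r0:Mul1,r1:9,r2:3,r3:Mul2,r4:4,r5:8
cycle 4: stall // r0:Mul1,r1:9,r2:3,r3:Mul2,r4:4,r5:8
cycle 5: stall // r0:Mul1,r1:9,r2:3,r3:Mul2,r4:4,r5:8
cycle 6: CDB Mul1=24; issue MUL r4<-Mul1 // r0:24,r1:9,r2:3,r3:Mul2,r4:Mul1,r5:8
cycle 7: issue SUB r1<-Add1 // r0:24,r1:Add1,r2:3,r3:Mul2,r4:Mul1,r5:8
cycle 8: issue SUB r0<-Add2 // r0:Add2,r1:Add1,r2:3,r3:Mul2,r4:Mul1,r5:8
cycle 9: issue SUB r3<-Add3 // r0:Add2,r1:Add1,r2:3,r3:Add3,r4:Mul1,r5:8
cycle 10: stall // r0:Add2,r1:Add1,r2:3,r3:Add3,r4:Mul1,r5:8
cycle 11: CDB Add3=-5; issue SUB r1<-Add3 // r0:Add2,r1:Add3,r2:3,r3:-5,r4:Mul1,r5:8
cycle 12: CDB Mul2=192; issue MUL r5<-Mul2 // r0:Add2,r1:Add3,r2:3,r3:-5,r4:Mul1,r5:Mul2
cycle 13: - // r0:Add2,r1:Add3,r2:3,r3:-5,r4:Mul1,r5:Mul2
cycle 14: - // r0:Add2,r1:Add3,r2:3,r3:-5,r4:Mul1,r5:Mul2
cycle 15: - // r0:Add2,r1:Add3,r2:3,r3:-5,r4:Mul1,r5:Mul2
cycle 16: - // r0:Add2,r1:Add3,r2:3,r3:-5,r4:Mul1,r5:Mul2
cycle 17: CDB Mul1=576 // r0:Add2,r1:Add3,r2:3,r3:-5,r4:576,r5:Mul2
cycle 18: - // r0:Add2,r1:Add3,r2:3,r3:-5,r4:576,r5:Mul2
cycle 19: CDB Add1=384 // r0:Add2,r1:Add3,r2:3,r3:-5,r4:576,r5:Mul2
cycle 20: CDB Add2=573 // r0:573,r1:Add3,r2:3,r3:-5,r4:576,r5:Mul2
cycle 21: - // r0:573,r1:Add3,r2:3,r3:-5,r4:576,r5:Mul2
cycle 22: CDB Add3=570 // r0:573,r1:570,r2:3,r3:-5,r4:576,r5:Mul2
cycle 23: - // r0:573,r1:570,r2:3,r3:-5,r4:576,r5:Mul2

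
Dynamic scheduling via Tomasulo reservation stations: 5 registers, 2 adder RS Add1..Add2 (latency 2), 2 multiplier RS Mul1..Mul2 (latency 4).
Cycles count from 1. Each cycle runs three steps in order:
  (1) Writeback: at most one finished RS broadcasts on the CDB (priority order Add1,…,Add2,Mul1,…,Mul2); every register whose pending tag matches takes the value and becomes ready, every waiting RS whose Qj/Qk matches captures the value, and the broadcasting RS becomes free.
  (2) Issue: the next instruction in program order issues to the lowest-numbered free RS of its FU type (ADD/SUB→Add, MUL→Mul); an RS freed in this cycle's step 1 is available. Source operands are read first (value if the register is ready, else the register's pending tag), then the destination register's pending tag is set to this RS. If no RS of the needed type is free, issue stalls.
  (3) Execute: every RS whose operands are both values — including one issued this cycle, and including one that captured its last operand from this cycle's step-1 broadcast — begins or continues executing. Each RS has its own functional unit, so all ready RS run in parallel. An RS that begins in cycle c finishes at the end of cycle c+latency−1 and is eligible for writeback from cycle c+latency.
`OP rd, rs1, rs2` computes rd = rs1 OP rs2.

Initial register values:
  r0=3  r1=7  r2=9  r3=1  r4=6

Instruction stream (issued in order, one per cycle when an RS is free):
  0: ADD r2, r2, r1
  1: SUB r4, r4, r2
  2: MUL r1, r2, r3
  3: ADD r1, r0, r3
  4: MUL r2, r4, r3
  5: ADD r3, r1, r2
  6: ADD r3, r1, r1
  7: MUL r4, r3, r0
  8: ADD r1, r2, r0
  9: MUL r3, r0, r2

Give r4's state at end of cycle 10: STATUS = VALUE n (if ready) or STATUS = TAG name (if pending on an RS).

STATUS = TAG Mul1

cycle 1: issue ADD r2<-Add1 // r0:3,r1:7,r2:Add1,r3:1,r4:6
cycle 2: issue SUB r4<-Add2 // r0:3,r1:7,r2:Add1,r3:1,r4:Add2
cycle 3: CDB Add1=16; issue MUL r1<-Mul1 // r0:3,r1:Mul1,r2:16,r3:1,r4:Add2
cycle 4: issue ADD r1<-Add1 // r0:3,r1:Add1,r2:16,r3:1,r4:Add2
cycle 5: CDB Add2=-10; issue MUL r2<-Mul2 // r0:3,r1:Add1,r2:Mul2,r3:1,r4:-10
cycle 6: CDB Add1=4; issue ADD r3<-Add1 // r0:3,r1:4,r2:Mul2,r3:Add1,r4:-10
cycle 7: CDB Mul1=16; issue ADD r3<-Add2 // r0:3,r1:4,r2:Mul2,r3:Add2,r4:-10
cycle 8: issue MUL r4<-Mul1 // r0:3,r1:4,r2:Mul2,r3:Add2,r4:Mul1
cycle 9: CDB Add2=8; issue ADD r1<-Add2 // r0:3,r1:Add2,r2:Mul2,r3:8,r4:Mul1
cycle 10: CDB Mul2=-10; issue MUL r3<-Mul2 // r0:3,r1:Add2,r2:-10,r3:Mul2,r4:Mul1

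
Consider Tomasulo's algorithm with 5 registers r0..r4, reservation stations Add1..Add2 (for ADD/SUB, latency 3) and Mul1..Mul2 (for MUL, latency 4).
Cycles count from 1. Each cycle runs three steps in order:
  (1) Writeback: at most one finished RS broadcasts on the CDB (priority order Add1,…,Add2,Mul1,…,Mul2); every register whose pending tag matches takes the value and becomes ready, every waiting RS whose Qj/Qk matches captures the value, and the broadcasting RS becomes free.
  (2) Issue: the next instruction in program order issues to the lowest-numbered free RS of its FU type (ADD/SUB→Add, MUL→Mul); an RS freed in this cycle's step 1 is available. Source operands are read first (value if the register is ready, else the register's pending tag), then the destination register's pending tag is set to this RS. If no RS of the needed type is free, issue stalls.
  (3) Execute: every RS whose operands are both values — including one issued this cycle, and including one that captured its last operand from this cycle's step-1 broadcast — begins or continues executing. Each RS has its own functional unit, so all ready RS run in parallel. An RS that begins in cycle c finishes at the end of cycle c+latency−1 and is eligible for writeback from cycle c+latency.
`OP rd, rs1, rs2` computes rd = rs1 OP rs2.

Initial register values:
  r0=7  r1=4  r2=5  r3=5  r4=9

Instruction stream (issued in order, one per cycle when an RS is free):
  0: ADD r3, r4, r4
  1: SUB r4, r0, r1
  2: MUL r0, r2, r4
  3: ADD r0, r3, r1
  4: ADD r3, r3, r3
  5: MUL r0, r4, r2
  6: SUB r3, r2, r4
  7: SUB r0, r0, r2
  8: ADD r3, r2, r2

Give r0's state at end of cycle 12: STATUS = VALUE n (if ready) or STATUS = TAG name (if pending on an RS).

STATUS = TAG Add2

cycle 1: issue ADD r3<-Add1 // r0:7,r1:4,r2:5,r3:Add1,r4:9
cycle 2: issue SUB r4<-Add2 // r0:7,r1:4,r2:5,r3:Add1,r4:Add2
cycle 3: issue MUL r0<-Mul1 // r0:Mul1,r1:4,r2:5,r3:Add1,r4:Add2
cycle 4: CDB Add1=18; issue ADD r0<-Add1 // r0:Add1,r1:4,r2:5,r3:18,r4:Add2
cycle 5: CDB Add2=3; issue ADD r3<-Add2 // r0:Add1,r1:4,r2:5,r3:Add2,r4:3
cycle 6: issue MUL r0<-Mul2 // r0:Mul2,r1:4,r2:5,r3:Add2,r4:3
cycle 7: CDB Add1=22; issue SUB r3<-Add1 // r0:Mul2,r1:4,r2:5,r3:Add1,r4:3
cycle 8: CDB Add2=36; issue SUB r0<-Add2 // r0:Add2,r1:4,r2:5,r3:Add1,r4:3
cycle 9: CDB Mul1=15; stall // r0:Add2,r1:4,r2:5,r3:Add1,r4:3
cycle 10: CDB Add1=2; issue ADD r3<-Add1 // r0:Add2,r1:4,r2:5,r3:Add1,r4:3
cycle 11: CDB Mul2=15 // r0:Add2,r1:4,r2:5,r3:Add1,r4:3
cycle 12: - // r0:Add2,r1:4,r2:5,r3:Add1,r4:3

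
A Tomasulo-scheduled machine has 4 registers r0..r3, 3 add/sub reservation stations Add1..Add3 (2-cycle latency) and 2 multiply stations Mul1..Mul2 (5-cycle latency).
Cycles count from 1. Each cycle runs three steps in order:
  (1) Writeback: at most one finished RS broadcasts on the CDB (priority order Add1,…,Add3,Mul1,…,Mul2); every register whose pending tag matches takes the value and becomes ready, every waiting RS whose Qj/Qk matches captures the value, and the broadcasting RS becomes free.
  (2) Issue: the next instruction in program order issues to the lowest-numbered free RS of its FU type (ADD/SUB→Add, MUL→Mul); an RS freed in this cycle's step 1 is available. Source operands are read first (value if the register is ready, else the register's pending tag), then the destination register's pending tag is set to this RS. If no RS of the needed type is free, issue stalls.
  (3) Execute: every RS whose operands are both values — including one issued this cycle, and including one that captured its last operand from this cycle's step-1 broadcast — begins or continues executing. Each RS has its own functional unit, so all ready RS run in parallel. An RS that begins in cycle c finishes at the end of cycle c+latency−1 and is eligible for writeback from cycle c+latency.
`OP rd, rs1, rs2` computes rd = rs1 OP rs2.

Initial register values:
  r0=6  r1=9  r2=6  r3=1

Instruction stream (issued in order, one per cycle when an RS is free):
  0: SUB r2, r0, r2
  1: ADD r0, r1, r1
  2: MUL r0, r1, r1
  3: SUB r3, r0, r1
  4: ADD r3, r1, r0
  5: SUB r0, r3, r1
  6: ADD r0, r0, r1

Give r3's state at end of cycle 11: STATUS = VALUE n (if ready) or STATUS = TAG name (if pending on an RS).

c1: issue SUB r2<-Add1 | r0:6,r1:9,r2:Add1,r3:1
c2: issue ADD r0<-Add2 | r0:Add2,r1:9,r2:Add1,r3:1
c3: CDB Add1=0; issue MUL r0<-Mul1 | r0:Mul1,r1:9,r2:0,r3:1
c4: CDB Add2=18; issue SUB r3<-Add1 | r0:Mul1,r1:9,r2:0,r3:Add1
c5: issue ADD r3<-Add2 | r0:Mul1,r1:9,r2:0,r3:Add2
c6: issue SUB r0<-Add3 | r0:Add3,r1:9,r2:0,r3:Add2
c7: stall | r0:Add3,r1:9,r2:0,r3:Add2
c8: CDB Mul1=81; stall | r0:Add3,r1:9,r2:0,r3:Add2
c9: stall | r0:Add3,r1:9,r2:0,r3:Add2
c10: CDB Add1=72; issue ADD r0<-Add1 | r0:Add1,r1:9,r2:0,r3:Add2
c11: CDB Add2=90 | r0:Add1,r1:9,r2:0,r3:90

STATUS = VALUE 90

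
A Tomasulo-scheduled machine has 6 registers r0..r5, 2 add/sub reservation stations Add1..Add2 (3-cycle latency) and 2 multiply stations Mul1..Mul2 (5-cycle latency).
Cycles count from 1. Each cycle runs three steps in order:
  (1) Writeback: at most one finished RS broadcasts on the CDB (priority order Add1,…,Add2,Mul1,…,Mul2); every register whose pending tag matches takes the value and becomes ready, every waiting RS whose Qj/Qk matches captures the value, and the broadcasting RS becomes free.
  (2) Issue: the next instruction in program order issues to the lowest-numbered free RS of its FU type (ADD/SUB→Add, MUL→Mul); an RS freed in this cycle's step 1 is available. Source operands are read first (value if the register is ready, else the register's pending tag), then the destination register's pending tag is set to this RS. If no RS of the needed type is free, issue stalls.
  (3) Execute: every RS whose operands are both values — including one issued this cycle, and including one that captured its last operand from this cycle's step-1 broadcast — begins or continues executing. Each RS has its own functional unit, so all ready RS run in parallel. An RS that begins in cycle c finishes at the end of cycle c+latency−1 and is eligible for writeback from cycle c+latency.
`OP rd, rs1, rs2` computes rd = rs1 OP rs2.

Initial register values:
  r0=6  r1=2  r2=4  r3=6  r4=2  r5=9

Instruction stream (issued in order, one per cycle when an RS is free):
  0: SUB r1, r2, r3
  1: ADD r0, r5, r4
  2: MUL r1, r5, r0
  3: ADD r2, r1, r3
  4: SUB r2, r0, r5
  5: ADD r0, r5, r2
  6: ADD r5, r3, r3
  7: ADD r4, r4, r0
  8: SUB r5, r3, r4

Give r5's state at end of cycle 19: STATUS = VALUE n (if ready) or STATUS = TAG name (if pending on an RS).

STATUS = VALUE -7

c1: issue SUB r1<-Add1 | r0:6,r1:Add1,r2:4,r3:6,r4:2,r5:9
c2: issue ADD r0<-Add2 | r0:Add2,r1:Add1,r2:4,r3:6,r4:2,r5:9
c3: issue MUL r1<-Mul1 | r0:Add2,r1:Mul1,r2:4,r3:6,r4:2,r5:9
c4: CDB Add1=-2; issue ADD r2<-Add1 | r0:Add2,r1:Mul1,r2:Add1,r3:6,r4:2,r5:9
c5: CDB Add2=11; issue SUB r2<-Add2 | r0:11,r1:Mul1,r2:Add2,r3:6,r4:2,r5:9
c6: stall | r0:11,r1:Mul1,r2:Add2,r3:6,r4:2,r5:9
c7: stall | r0:11,r1:Mul1,r2:Add2,r3:6,r4:2,r5:9
c8: CDB Add2=2; issue ADD r0<-Add2 | r0:Add2,r1:Mul1,r2:2,r3:6,r4:2,r5:9
c9: stall | r0:Add2,r1:Mul1,r2:2,r3:6,r4:2,r5:9
c10: CDB Mul1=99; stall | r0:Add2,r1:99,r2:2,r3:6,r4:2,r5:9
c11: CDB Add2=11; issue ADD r5<-Add2 | r0:11,r1:99,r2:2,r3:6,r4:2,r5:Add2
c12: stall | r0:11,r1:99,r2:2,r3:6,r4:2,r5:Add2
c13: CDB Add1=105; issue ADD r4<-Add1 | r0:11,r1:99,r2:2,r3:6,r4:Add1,r5:Add2
c14: CDB Add2=12; issue SUB r5<-Add2 | r0:11,r1:99,r2:2,r3:6,r4:Add1,r5:Add2
c15: - | r0:11,r1:99,r2:2,r3:6,r4:Add1,r5:Add2
c16: CDB Add1=13 | r0:11,r1:99,r2:2,r3:6,r4:13,r5:Add2
c17: - | r0:11,r1:99,r2:2,r3:6,r4:13,r5:Add2
c18: - | r0:11,r1:99,r2:2,r3:6,r4:13,r5:Add2
c19: CDB Add2=-7 | r0:11,r1:99,r2:2,r3:6,r4:13,r5:-7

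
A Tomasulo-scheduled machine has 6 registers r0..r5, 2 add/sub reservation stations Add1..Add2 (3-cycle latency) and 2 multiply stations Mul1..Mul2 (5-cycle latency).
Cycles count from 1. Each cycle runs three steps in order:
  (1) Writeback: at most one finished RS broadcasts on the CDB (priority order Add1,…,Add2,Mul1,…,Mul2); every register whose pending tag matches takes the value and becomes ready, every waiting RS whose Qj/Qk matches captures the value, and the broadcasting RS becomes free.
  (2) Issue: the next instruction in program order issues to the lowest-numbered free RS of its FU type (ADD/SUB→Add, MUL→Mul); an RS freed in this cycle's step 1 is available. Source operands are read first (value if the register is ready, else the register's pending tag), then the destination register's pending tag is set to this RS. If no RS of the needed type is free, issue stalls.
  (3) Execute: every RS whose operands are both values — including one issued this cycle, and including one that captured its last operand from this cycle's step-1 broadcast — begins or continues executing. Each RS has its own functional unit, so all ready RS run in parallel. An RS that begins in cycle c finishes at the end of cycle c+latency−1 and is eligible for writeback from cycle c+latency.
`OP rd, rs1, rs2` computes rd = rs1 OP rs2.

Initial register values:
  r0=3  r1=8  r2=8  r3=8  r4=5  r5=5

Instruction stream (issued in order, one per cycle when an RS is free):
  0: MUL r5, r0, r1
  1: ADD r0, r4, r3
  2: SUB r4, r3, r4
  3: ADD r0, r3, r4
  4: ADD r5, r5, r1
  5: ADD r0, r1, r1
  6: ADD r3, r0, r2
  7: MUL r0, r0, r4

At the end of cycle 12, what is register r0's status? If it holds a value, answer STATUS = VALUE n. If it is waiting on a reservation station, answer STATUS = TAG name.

STATUS = TAG Mul1

c1: issue MUL r5<-Mul1 | r0:3,r1:8,r2:8,r3:8,r4:5,r5:Mul1
c2: issue ADD r0<-Add1 | r0:Add1,r1:8,r2:8,r3:8,r4:5,r5:Mul1
c3: issue SUB r4<-Add2 | r0:Add1,r1:8,r2:8,r3:8,r4:Add2,r5:Mul1
c4: stall | r0:Add1,r1:8,r2:8,r3:8,r4:Add2,r5:Mul1
c5: CDB Add1=13; issue ADD r0<-Add1 | r0:Add1,r1:8,r2:8,r3:8,r4:Add2,r5:Mul1
c6: CDB Add2=3; issue ADD r5<-Add2 | r0:Add1,r1:8,r2:8,r3:8,r4:3,r5:Add2
c7: CDB Mul1=24; stall | r0:Add1,r1:8,r2:8,r3:8,r4:3,r5:Add2
c8: stall | r0:Add1,r1:8,r2:8,r3:8,r4:3,r5:Add2
c9: CDB Add1=11; issue ADD r0<-Add1 | r0:Add1,r1:8,r2:8,r3:8,r4:3,r5:Add2
c10: CDB Add2=32; issue ADD r3<-Add2 | r0:Add1,r1:8,r2:8,r3:Add2,r4:3,r5:32
c11: issue MUL r0<-Mul1 | r0:Mul1,r1:8,r2:8,r3:Add2,r4:3,r5:32
c12: CDB Add1=16 | r0:Mul1,r1:8,r2:8,r3:Add2,r4:3,r5:32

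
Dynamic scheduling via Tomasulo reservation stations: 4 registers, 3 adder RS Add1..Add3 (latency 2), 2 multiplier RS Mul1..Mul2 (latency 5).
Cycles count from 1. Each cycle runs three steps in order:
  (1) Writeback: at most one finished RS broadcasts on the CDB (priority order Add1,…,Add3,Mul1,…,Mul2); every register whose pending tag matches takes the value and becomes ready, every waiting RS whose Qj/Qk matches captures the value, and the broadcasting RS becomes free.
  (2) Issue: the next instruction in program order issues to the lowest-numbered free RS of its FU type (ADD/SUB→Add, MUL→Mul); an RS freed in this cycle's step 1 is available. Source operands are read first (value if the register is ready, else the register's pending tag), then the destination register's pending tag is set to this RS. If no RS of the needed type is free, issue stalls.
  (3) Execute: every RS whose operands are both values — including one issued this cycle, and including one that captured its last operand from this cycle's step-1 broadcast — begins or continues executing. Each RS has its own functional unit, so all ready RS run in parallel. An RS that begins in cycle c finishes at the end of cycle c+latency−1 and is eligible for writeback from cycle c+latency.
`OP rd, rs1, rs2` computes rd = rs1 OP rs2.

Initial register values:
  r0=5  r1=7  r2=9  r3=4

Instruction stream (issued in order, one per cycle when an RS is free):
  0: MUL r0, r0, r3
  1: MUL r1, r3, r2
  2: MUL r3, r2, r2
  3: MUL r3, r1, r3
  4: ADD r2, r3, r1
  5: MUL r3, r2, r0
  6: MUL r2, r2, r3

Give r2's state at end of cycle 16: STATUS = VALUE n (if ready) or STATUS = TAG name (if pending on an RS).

STATUS = TAG Mul2

c1: issue MUL r0<-Mul1 | r0:Mul1,r1:7,r2:9,r3:4
c2: issue MUL r1<-Mul2 | r0:Mul1,r1:Mul2,r2:9,r3:4
c3: stall | r0:Mul1,r1:Mul2,r2:9,r3:4
c4: stall | r0:Mul1,r1:Mul2,r2:9,r3:4
c5: stall | r0:Mul1,r1:Mul2,r2:9,r3:4
c6: CDB Mul1=20; issue MUL r3<-Mul1 | r0:20,r1:Mul2,r2:9,r3:Mul1
c7: CDB Mul2=36; issue MUL r3<-Mul2 | r0:20,r1:36,r2:9,r3:Mul2
c8: issue ADD r2<-Add1 | r0:20,r1:36,r2:Add1,r3:Mul2
c9: stall | r0:20,r1:36,r2:Add1,r3:Mul2
c10: stall | r0:20,r1:36,r2:Add1,r3:Mul2
c11: CDB Mul1=81; issue MUL r3<-Mul1 | r0:20,r1:36,r2:Add1,r3:Mul1
c12: stall | r0:20,r1:36,r2:Add1,r3:Mul1
c13: stall | r0:20,r1:36,r2:Add1,r3:Mul1
c14: stall | r0:20,r1:36,r2:Add1,r3:Mul1
c15: stall | r0:20,r1:36,r2:Add1,r3:Mul1
c16: CDB Mul2=2916; issue MUL r2<-Mul2 | r0:20,r1:36,r2:Mul2,r3:Mul1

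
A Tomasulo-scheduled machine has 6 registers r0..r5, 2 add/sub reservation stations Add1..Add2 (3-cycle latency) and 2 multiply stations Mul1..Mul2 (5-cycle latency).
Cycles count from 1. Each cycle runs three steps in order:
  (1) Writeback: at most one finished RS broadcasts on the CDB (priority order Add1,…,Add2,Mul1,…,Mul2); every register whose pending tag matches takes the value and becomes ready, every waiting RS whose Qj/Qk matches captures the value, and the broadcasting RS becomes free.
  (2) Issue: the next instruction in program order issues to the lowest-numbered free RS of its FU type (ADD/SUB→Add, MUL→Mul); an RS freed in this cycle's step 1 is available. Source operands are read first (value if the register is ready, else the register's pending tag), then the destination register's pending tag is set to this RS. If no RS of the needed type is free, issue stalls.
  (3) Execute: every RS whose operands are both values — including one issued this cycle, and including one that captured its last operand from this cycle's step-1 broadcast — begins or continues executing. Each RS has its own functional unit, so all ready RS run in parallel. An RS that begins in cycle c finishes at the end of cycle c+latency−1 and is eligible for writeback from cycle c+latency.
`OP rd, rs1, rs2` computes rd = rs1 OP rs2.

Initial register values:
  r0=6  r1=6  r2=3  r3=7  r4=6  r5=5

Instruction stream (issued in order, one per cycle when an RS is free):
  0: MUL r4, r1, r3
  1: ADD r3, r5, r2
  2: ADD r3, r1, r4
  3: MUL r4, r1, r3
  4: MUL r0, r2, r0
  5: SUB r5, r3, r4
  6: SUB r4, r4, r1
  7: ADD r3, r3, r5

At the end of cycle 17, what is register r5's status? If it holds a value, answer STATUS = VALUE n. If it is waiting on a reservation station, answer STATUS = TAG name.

cycle 1: issue MUL r4<-Mul1 // r0:6,r1:6,r2:3,r3:7,r4:Mul1,r5:5
cycle 2: issue ADD r3<-Add1 // r0:6,r1:6,r2:3,r3:Add1,r4:Mul1,r5:5
cycle 3: issue ADD r3<-Add2 // r0:6,r1:6,r2:3,r3:Add2,r4:Mul1,r5:5
cycle 4: issue MUL r4<-Mul2 // r0:6,r1:6,r2:3,r3:Add2,r4:Mul2,r5:5
cycle 5: CDB Add1=8; stall // r0:6,r1:6,r2:3,r3:Add2,r4:Mul2,r5:5
cycle 6: CDB Mul1=42; issue MUL r0<-Mul1 // r0:Mul1,r1:6,r2:3,r3:Add2,r4:Mul2,r5:5
cycle 7: issue SUB r5<-Add1 // r0:Mul1,r1:6,r2:3,r3:Add2,r4:Mul2,r5:Add1
cycle 8: stall // r0:Mul1,r1:6,r2:3,r3:Add2,r4:Mul2,r5:Add1
cycle 9: CDB Add2=48; issue SUB r4<-Add2 // r0:Mul1,r1:6,r2:3,r3:48,r4:Add2,r5:Add1
cycle 10: stall // r0:Mul1,r1:6,r2:3,r3:48,r4:Add2,r5:Add1
cycle 11: CDB Mul1=18; stall // r0:18,r1:6,r2:3,r3:48,r4:Add2,r5:Add1
cycle 12: stall // r0:18,r1:6,r2:3,r3:48,r4:Add2,r5:Add1
cycle 13: stall // r0:18,r1:6,r2:3,r3:48,r4:Add2,r5:Add1
cycle 14: CDB Mul2=288; stall // r0:18,r1:6,r2:3,r3:48,r4:Add2,r5:Add1
cycle 15: stall // r0:18,r1:6,r2:3,r3:48,r4:Add2,r5:Add1
cycle 16: stall // r0:18,r1:6,r2:3,r3:48,r4:Add2,r5:Add1
cycle 17: CDB Add1=-240; issue ADD r3<-Add1 // r0:18,r1:6,r2:3,r3:Add1,r4:Add2,r5:-240

STATUS = VALUE -240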